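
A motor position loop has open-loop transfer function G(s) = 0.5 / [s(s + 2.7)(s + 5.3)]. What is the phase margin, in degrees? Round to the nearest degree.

Gain crossover: |G(jω)| = 1 at ω ≈ 0.0349 rad/sec.
∠G(j0.0349) = −90° − arctan(0.0349/2.7) − arctan(0.0349/5.3) ≈ -91.12°
PM = 180° + (-91.12°) = 88.88°

89°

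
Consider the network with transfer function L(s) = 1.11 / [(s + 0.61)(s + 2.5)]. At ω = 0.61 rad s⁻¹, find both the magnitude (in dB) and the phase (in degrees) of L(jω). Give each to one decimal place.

|L| = -6.0 dB, ∠L = -58.7 deg

|j0.61 + 0.61| = √(0.61² + 0.61²) = 0.8627
|j0.61 + 2.5| = √(0.61² + 2.5²) = 2.573
|L(j0.61)| = 1.11 / (0.8627 × 2.573) = 0.50001
20 log₁₀(0.50001) = -6.02 dB
∠(j0.61 + 0.61) = arctan(0.61/0.61) = 45.00°
∠(j0.61 + 2.5) = arctan(0.61/2.5) = 13.71°
∠L(j0.61) = − (45.00° + 13.71°) = -58.71°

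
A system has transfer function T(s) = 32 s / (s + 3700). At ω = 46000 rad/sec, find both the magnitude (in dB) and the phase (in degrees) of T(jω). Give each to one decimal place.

|T| = 30.1 dB, ∠T = 4.6°

|j46000| = 4.6e+04
|j46000 + 3700| = √(46000² + 3700²) = 4.615e+04
|T(j46000)| = 32 × 4.6e+04 / 4.615e+04 = 31.897
20 log₁₀(31.897) = 30.07 dB
∠(j46000) = 90.00°
∠(j46000 + 3700) = arctan(46000/3700) = 85.40°
∠T(j46000) = 90.00° − 85.40° = 4.60°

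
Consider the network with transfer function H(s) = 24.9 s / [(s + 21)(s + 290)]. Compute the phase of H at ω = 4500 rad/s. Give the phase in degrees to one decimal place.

∠(j4500) = 90.00°
∠(j4500 + 21) = arctan(4500/21) = 89.73°
∠(j4500 + 290) = arctan(4500/290) = 86.31°
∠H(j4500) = 90.00° − (89.73° + 86.31°) = -86.05°

-86.0°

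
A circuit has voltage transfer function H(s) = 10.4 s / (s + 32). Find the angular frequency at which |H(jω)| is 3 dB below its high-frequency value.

For a single-pole high-pass, the −3 dB point is at the pole: ω = 32 rad/s.

32 rad/s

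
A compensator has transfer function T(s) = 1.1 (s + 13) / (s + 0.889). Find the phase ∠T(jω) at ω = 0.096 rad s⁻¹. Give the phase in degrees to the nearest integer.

∠(j0.096 + 13) = arctan(0.096/13) = 0.42°
∠(j0.096 + 0.889) = arctan(0.096/0.889) = 6.16°
∠T(j0.096) = 0.42° − 6.16° = -5.74°

-6°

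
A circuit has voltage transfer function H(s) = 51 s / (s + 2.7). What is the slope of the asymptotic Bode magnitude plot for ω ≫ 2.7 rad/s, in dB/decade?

0 dB/decade

With 1 zero and 1 pole, the high-frequency asymptotic slope is 20 × (1 − 1) = 0 dB/decade.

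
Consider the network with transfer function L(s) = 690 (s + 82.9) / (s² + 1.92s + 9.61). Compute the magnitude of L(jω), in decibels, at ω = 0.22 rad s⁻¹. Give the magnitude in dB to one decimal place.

|j0.22 + 82.9| = √(0.22² + 82.9²) = 82.9
|(j0.22)² + 1.92(j0.22) + 9.61| = |9.5616 + j0.4224| = 9.571
|L(j0.22)| = 690 × 82.9 / 9.571 = 5976.6
20 log₁₀(5976.6) = 75.53 dB

75.5 dB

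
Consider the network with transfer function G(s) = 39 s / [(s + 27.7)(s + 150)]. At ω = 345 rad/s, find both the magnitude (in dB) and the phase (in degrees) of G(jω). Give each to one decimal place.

|G| = -19.7 dB, ∠G = -61.9°

|j345| = 345
|j345 + 27.7| = √(345² + 27.7²) = 346.1
|j345 + 150| = √(345² + 150²) = 376.2
|G(j345)| = 39 × 345 / (346.1 × 376.2) = 0.10334
20 log₁₀(0.10334) = -19.71 dB
∠(j345) = 90.00°
∠(j345 + 27.7) = arctan(345/27.7) = 85.41°
∠(j345 + 150) = arctan(345/150) = 66.50°
∠G(j345) = 90.00° − (85.41° + 66.50°) = -61.91°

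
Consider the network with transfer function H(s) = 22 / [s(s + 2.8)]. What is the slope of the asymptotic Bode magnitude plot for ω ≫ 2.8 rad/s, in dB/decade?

With 0 zeros and 2 poles, the high-frequency asymptotic slope is 20 × (0 − 2) = -40 dB/decade.

-40 dB/decade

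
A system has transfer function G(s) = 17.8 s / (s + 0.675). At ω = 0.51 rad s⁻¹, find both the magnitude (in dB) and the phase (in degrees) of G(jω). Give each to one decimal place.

|j0.51| = 0.51
|j0.51 + 0.675| = √(0.51² + 0.675²) = 0.846
|G(j0.51)| = 17.8 × 0.51 / 0.846 = 10.73
20 log₁₀(10.73) = 20.61 dB
∠(j0.51) = 90.00°
∠(j0.51 + 0.675) = arctan(0.51/0.675) = 37.07°
∠G(j0.51) = 90.00° − 37.07° = 52.93°

|G| = 20.6 dB, ∠G = 52.9°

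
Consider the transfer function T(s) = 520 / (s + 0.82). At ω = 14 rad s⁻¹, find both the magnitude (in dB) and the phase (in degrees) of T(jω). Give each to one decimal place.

|j14 + 0.82| = √(14² + 0.82²) = 14.02
|T(j14)| = 520 / 14.02 = 37.079
20 log₁₀(37.079) = 31.38 dB
∠(j14 + 0.82) = arctan(14/0.82) = 86.65°
∠T(j14) = −86.65° = -86.65°

|T| = 31.4 dB, ∠T = -86.6°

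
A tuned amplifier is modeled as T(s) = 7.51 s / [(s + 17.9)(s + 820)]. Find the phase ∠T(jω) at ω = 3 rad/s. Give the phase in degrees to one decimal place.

80.3°

∠(j3) = 90.00°
∠(j3 + 17.9) = arctan(3/17.9) = 9.51°
∠(j3 + 820) = arctan(3/820) = 0.21°
∠T(j3) = 90.00° − (9.51° + 0.21°) = 80.28°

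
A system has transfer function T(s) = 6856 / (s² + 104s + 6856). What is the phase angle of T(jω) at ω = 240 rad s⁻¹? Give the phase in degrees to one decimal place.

∠[(j240)² + 104(j240) + 6856] = ∠[-50744 + j24960] = 153.81°
∠T(j240) = −153.81° = -153.81°

-153.8°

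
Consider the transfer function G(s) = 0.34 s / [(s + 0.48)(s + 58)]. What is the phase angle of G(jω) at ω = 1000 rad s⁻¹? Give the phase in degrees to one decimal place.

∠(j1000) = 90.00°
∠(j1000 + 0.48) = arctan(1000/0.48) = 89.97°
∠(j1000 + 58) = arctan(1000/58) = 86.68°
∠G(j1000) = 90.00° − (89.97° + 86.68°) = -86.65°

-86.7 deg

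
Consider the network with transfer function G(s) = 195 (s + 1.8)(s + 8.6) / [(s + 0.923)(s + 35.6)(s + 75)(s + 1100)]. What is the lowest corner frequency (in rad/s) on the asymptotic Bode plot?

0.923 rad/s

Break frequencies occur at each pole and zero magnitude: 0.923 rad/s, 1.8 rad/s, 8.6 rad/s, 35.6 rad/s, 75 rad/s, 1100 rad/s.
The lowest is 0.923 rad/s.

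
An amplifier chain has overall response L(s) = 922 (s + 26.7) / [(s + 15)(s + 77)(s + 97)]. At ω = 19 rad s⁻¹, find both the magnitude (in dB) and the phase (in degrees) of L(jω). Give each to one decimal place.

|L| = -16.0 dB, ∠L = -41.2 deg

|j19 + 26.7| = √(19² + 26.7²) = 32.77
|j19 + 15| = √(19² + 15²) = 24.21
|j19 + 77| = √(19² + 77²) = 79.31
|j19 + 97| = √(19² + 97²) = 98.84
|L(j19)| = 922 × 32.77 / (24.21 × 79.31 × 98.84) = 0.15922
20 log₁₀(0.15922) = -15.96 dB
∠(j19 + 26.7) = arctan(19/26.7) = 35.44°
∠(j19 + 15) = arctan(19/15) = 51.71°
∠(j19 + 77) = arctan(19/77) = 13.86°
∠(j19 + 97) = arctan(19/97) = 11.08°
∠L(j19) = 35.44° − (51.71° + 13.86° + 11.08°) = -41.22°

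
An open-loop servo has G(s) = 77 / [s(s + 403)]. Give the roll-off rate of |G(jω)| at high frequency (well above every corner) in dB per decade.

With 0 zeros and 2 poles, the high-frequency asymptotic slope is 20 × (0 − 2) = -40 dB/decade.

-40 dB/decade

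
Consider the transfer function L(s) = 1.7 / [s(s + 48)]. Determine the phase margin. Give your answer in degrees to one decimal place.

Gain crossover: |L(jω)| = 1 at ω ≈ 0.0354 rad/s.
∠L(j0.0354) = −90° − arctan(0.0354/48) ≈ -90.04°
PM = 180° + (-90.04°) = 89.96°

90.0°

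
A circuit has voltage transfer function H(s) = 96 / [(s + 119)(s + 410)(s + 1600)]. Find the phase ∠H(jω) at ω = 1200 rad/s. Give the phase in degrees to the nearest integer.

-192 deg

∠(j1200 + 119) = arctan(1200/119) = 84.34°
∠(j1200 + 410) = arctan(1200/410) = 71.14°
∠(j1200 + 1600) = arctan(1200/1600) = 36.87°
∠H(j1200) = − (84.34° + 71.14° + 36.87°) = -192.34°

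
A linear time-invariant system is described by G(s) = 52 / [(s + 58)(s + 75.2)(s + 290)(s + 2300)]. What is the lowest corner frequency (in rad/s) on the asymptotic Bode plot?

58 rad/s

Break frequencies occur at each pole and zero magnitude: 58 rad/s, 75.2 rad/s, 290 rad/s, 2300 rad/s.
The lowest is 58 rad/s.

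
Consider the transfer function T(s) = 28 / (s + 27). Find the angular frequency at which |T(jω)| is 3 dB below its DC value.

For a single-pole low-pass, the −3 dB point is at the pole: ω = 27 rad/sec.

27 rad/sec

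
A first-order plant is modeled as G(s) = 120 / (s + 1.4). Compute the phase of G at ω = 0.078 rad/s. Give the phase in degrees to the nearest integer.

-3°

∠(j0.078 + 1.4) = arctan(0.078/1.4) = 3.19°
∠G(j0.078) = −3.19° = -3.19°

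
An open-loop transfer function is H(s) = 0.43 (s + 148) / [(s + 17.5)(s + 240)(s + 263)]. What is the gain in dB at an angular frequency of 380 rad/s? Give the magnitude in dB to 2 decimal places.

|j380 + 148| = √(380² + 148²) = 407.8
|j380 + 17.5| = √(380² + 17.5²) = 380.4
|j380 + 240| = √(380² + 240²) = 449.4
|j380 + 263| = √(380² + 263²) = 462.1
|H(j380)| = 0.43 × 407.8 / (380.4 × 449.4 × 462.1) = 2.2194e-06
20 log₁₀(2.2194e-06) = -113.075 dB

-113.08 dB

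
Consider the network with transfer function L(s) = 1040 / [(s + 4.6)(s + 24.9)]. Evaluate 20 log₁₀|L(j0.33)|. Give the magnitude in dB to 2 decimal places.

19.14 dB

|j0.33 + 4.6| = √(0.33² + 4.6²) = 4.612
|j0.33 + 24.9| = √(0.33² + 24.9²) = 24.9
|L(j0.33)| = 1040 / (4.612 × 24.9) = 9.0557
20 log₁₀(9.0557) = 19.138 dB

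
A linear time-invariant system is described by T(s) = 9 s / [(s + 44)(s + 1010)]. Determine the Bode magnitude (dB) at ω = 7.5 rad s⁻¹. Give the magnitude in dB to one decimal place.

-56.5 dB

|j7.5| = 7.5
|j7.5 + 44| = √(7.5² + 44²) = 44.63
|j7.5 + 1010| = √(7.5² + 1010²) = 1010
|T(j7.5)| = 9 × 7.5 / (44.63 × 1010) = 0.0014973
20 log₁₀(0.0014973) = -56.49 dB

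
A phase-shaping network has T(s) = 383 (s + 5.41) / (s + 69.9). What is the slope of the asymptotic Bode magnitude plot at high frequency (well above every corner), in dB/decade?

With 1 zero and 1 pole, the high-frequency asymptotic slope is 20 × (1 − 1) = 0 dB/decade.

0 dB/decade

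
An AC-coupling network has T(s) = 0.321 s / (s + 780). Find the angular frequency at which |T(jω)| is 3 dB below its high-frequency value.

For a single-pole high-pass, the −3 dB point is at the pole: ω = 780 rad s⁻¹.

780 rad s⁻¹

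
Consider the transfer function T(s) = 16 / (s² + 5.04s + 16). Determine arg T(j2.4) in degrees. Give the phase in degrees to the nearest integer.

∠[(j2.4)² + 5.04(j2.4) + 16] = ∠[10.24 + j12.096] = 49.75°
∠T(j2.4) = −49.75° = -49.75°

-50°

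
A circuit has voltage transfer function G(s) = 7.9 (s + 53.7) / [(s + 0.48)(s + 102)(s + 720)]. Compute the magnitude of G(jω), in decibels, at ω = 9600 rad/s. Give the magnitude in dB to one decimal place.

-141.4 dB

|j9600 + 53.7| = √(9600² + 53.7²) = 9600
|j9600 + 0.48| = √(9600² + 0.48²) = 9600
|j9600 + 102| = √(9600² + 102²) = 9601
|j9600 + 720| = √(9600² + 720²) = 9627
|G(j9600)| = 7.9 × 9600 / (9600 × 9601 × 9627) = 8.5477e-08
20 log₁₀(8.5477e-08) = -141.36 dB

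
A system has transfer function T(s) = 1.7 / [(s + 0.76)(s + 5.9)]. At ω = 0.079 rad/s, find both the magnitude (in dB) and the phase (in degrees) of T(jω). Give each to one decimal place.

|T| = -8.5 dB, ∠T = -6.7°

|j0.079 + 0.76| = √(0.079² + 0.76²) = 0.7641
|j0.079 + 5.9| = √(0.079² + 5.9²) = 5.901
|T(j0.079)| = 1.7 / (0.7641 × 5.901) = 0.37706
20 log₁₀(0.37706) = -8.47 dB
∠(j0.079 + 0.76) = arctan(0.079/0.76) = 5.93°
∠(j0.079 + 5.9) = arctan(0.079/5.9) = 0.77°
∠T(j0.079) = − (5.93° + 0.77°) = -6.70°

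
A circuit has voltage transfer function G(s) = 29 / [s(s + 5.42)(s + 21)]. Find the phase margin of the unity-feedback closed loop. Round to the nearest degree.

Gain crossover: |G(jω)| = 1 at ω ≈ 0.254 rad/s.
∠G(j0.254) = −90° − arctan(0.254/5.42) − arctan(0.254/21) ≈ -93.38°
PM = 180° + (-93.38°) = 86.62°

87 deg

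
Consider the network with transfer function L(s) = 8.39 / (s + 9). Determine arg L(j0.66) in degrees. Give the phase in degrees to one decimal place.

-4.2°

∠(j0.66 + 9) = arctan(0.66/9) = 4.19°
∠L(j0.66) = −4.19° = -4.19°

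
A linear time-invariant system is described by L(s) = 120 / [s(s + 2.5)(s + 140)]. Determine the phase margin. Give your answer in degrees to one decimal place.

Gain crossover: |L(jω)| = 1 at ω ≈ 0.34 rad/s.
∠L(j0.34) = −90° − arctan(0.34/2.5) − arctan(0.34/140) ≈ -97.88°
PM = 180° + (-97.88°) = 82.12°

82.1°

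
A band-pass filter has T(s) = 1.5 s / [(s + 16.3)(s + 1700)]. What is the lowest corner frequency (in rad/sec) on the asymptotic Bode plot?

16.3 rad/sec

Break frequencies occur at each pole and zero magnitude: 16.3 rad/sec, 1700 rad/sec.
The lowest is 16.3 rad/sec.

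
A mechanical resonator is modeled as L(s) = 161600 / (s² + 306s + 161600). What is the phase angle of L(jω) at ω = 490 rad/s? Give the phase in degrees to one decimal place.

-117.6°

∠[(j490)² + 306(j490) + 161600] = ∠[-78500 + j1.4994e+05] = 117.63°
∠L(j490) = −117.63° = -117.63°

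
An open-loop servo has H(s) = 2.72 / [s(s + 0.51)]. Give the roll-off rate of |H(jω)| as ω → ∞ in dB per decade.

With 0 zeros and 2 poles, the high-frequency asymptotic slope is 20 × (0 − 2) = -40 dB/decade.

-40 dB/decade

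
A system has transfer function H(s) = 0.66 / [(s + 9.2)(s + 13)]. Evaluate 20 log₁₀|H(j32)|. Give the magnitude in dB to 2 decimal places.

-64.82 dB

|j32 + 9.2| = √(32² + 9.2²) = 33.3
|j32 + 13| = √(32² + 13²) = 34.54
|H(j32)| = 0.66 / (33.3 × 34.54) = 0.00057389
20 log₁₀(0.00057389) = -64.823 dB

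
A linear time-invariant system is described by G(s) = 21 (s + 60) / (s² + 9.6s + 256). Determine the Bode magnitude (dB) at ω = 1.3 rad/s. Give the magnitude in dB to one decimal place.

|j1.3 + 60| = √(1.3² + 60²) = 60.01
|(j1.3)² + 9.6(j1.3) + 256| = |254.31 + j12.48| = 254.6
|G(j1.3)| = 21 × 60.01 / 254.6 = 4.9498
20 log₁₀(4.9498) = 13.89 dB

13.9 dB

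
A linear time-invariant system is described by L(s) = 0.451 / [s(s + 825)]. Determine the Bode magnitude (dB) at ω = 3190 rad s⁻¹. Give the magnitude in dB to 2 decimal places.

-147.35 dB

|j3190 + 825| = √(3190² + 825²) = 3295
|j3190| = 3190
|L(j3190)| = 0.451 / (3295 × 3190) = 4.2908e-08
20 log₁₀(4.2908e-08) = -147.349 dB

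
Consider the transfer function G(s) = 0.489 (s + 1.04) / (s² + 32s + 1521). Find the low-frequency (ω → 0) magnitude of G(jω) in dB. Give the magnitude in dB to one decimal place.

-69.5 dB

G(0) = 0.489 × 1.04 / 1521 = 0.00033436
20 log₁₀(0.00033436) = -69.52 dB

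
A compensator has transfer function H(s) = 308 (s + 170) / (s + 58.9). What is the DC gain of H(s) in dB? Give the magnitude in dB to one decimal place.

H(0) = 308 × 170 / 58.9 = 888.96
20 log₁₀(888.96) = 58.98 dB

59.0 dB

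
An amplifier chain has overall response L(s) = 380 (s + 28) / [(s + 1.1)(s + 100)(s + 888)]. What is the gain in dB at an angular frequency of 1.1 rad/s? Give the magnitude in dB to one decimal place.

-22.3 dB

|j1.1 + 28| = √(1.1² + 28²) = 28.02
|j1.1 + 1.1| = √(1.1² + 1.1²) = 1.556
|j1.1 + 100| = √(1.1² + 100²) = 100
|j1.1 + 888| = √(1.1² + 888²) = 888
|L(j1.1)| = 380 × 28.02 / (1.556 × 100 × 888) = 0.077078
20 log₁₀(0.077078) = -22.26 dB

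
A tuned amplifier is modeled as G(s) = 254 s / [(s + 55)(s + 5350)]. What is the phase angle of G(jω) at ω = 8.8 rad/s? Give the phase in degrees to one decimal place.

∠(j8.8) = 90.00°
∠(j8.8 + 55) = arctan(8.8/55) = 9.09°
∠(j8.8 + 5350) = arctan(8.8/5350) = 0.09°
∠G(j8.8) = 90.00° − (9.09° + 0.09°) = 80.82°

80.8°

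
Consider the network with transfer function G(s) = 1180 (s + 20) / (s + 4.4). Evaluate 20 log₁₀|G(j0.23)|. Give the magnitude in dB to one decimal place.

74.6 dB

|j0.23 + 20| = √(0.23² + 20²) = 20
|j0.23 + 4.4| = √(0.23² + 4.4²) = 4.406
|G(j0.23)| = 1180 × 20 / 4.406 = 5356.7
20 log₁₀(5356.7) = 74.58 dB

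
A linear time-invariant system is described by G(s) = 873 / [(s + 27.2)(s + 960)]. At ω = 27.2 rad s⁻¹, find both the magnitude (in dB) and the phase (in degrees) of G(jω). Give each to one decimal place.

|G| = -32.5 dB, ∠G = -46.6°

|j27.2 + 27.2| = √(27.2² + 27.2²) = 38.47
|j27.2 + 960| = √(27.2² + 960²) = 960.4
|G(j27.2)| = 873 / (38.47 × 960.4) = 0.023631
20 log₁₀(0.023631) = -32.53 dB
∠(j27.2 + 27.2) = arctan(27.2/27.2) = 45.00°
∠(j27.2 + 960) = arctan(27.2/960) = 1.62°
∠G(j27.2) = − (45.00° + 1.62°) = -46.62°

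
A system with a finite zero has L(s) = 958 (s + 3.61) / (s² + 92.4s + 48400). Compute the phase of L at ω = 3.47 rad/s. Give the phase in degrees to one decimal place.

43.5°

∠(j3.47 + 3.61) = arctan(3.47/3.61) = 43.87°
∠[(j3.47)² + 92.4(j3.47) + 48400] = ∠[48388 + j320.63] = 0.38°
∠L(j3.47) = 43.87° − 0.38° = 43.49°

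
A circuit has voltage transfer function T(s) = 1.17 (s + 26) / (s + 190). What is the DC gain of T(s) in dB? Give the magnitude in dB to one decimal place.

T(0) = 1.17 × 26 / 190 = 0.16011
20 log₁₀(0.16011) = -15.91 dB

-15.9 dB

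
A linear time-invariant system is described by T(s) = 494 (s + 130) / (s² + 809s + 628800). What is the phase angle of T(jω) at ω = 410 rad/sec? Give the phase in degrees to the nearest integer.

37°

∠(j410 + 130) = arctan(410/130) = 72.41°
∠[(j410)² + 809(j410) + 628800] = ∠[4.607e+05 + j3.3169e+05] = 35.75°
∠T(j410) = 72.41° − 35.75° = 36.65°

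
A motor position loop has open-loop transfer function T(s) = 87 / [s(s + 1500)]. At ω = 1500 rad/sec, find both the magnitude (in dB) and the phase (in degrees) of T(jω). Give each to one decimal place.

|T| = -91.3 dB, ∠T = -135.0°

|j1500 + 1500| = √(1500² + 1500²) = 2121
|j1500| = 1500
|T(j1500)| = 87 / (2121 × 1500) = 2.7341e-05
20 log₁₀(2.7341e-05) = -91.26 dB
∠(j1500 + 1500) = arctan(1500/1500) = 45.00°
∠(j1500) = 90.00°
∠T(j1500) = − (45.00° + 90.00°) = -135.00°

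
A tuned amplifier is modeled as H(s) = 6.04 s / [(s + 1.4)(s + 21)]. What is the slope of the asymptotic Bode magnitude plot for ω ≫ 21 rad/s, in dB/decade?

With 1 zero and 2 poles, the high-frequency asymptotic slope is 20 × (1 − 2) = -20 dB/decade.

-20 dB/decade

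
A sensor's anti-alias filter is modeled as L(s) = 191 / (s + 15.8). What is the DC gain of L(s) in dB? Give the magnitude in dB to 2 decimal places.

21.65 dB

L(0) = 191 / 15.8 = 12.089
20 log₁₀(12.089) = 21.648 dB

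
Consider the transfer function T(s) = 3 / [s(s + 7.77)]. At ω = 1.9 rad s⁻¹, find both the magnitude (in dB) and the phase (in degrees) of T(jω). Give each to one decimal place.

|T| = -14.1 dB, ∠T = -103.7°

|j1.9 + 7.77| = √(1.9² + 7.77²) = 7.999
|j1.9| = 1.9
|T(j1.9)| = 3 / (7.999 × 1.9) = 0.19739
20 log₁₀(0.19739) = -14.09 dB
∠(j1.9 + 7.77) = arctan(1.9/7.77) = 13.74°
∠(j1.9) = 90.00°
∠T(j1.9) = − (13.74° + 90.00°) = -103.74°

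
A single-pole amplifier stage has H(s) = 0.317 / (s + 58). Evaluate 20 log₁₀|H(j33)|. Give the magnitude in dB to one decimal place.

-46.5 dB

|j33 + 58| = √(33² + 58²) = 66.73
|H(j33)| = 0.317 / 66.73 = 0.0047504
20 log₁₀(0.0047504) = -46.47 dB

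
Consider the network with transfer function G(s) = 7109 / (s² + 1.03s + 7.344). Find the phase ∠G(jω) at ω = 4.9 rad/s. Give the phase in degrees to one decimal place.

-163.2 deg

∠[(j4.9)² + 1.03(j4.9) + 7.344] = ∠[-16.666 + j5.047] = 163.15°
∠G(j4.9) = −163.15° = -163.15°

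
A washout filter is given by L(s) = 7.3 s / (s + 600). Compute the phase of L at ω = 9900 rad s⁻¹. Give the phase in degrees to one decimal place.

3.5°

∠(j9900) = 90.00°
∠(j9900 + 600) = arctan(9900/600) = 86.53°
∠L(j9900) = 90.00° − 86.53° = 3.47°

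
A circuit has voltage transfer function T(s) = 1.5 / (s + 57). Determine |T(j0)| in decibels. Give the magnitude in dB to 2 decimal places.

T(0) = 1.5 / 57 = 0.026316
20 log₁₀(0.026316) = -31.596 dB

-31.60 dB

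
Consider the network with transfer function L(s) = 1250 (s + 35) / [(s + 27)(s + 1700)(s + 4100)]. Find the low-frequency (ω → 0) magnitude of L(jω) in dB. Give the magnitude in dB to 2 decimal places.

-72.67 dB

L(0) = 1250 × 35 / (27 × 1700 × 4100) = 0.00023248
20 log₁₀(0.00023248) = -72.672 dB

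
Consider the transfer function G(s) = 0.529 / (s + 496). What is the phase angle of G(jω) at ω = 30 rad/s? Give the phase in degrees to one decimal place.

-3.5°

∠(j30 + 496) = arctan(30/496) = 3.46°
∠G(j30) = −3.46° = -3.46°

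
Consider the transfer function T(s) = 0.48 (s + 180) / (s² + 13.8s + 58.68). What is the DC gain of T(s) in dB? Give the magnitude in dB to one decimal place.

3.4 dB

T(0) = 0.48 × 180 / 58.68 = 1.4724
20 log₁₀(1.4724) = 3.36 dB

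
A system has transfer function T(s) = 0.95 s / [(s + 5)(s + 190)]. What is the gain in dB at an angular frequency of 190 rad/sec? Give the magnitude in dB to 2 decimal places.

|j190| = 190
|j190 + 5| = √(190² + 5²) = 190.1
|j190 + 190| = √(190² + 190²) = 268.7
|T(j190)| = 0.95 × 190 / (190.1 × 268.7) = 0.0035343
20 log₁₀(0.0035343) = -49.034 dB

-49.03 dB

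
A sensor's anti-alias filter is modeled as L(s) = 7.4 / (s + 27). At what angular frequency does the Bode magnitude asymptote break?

The single real pole at s = −27 gives a corner at ω = 27 rad/s.

27 rad/s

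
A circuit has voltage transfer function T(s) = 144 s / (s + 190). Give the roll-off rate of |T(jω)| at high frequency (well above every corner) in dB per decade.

0 dB/decade

With 1 zero and 1 pole, the high-frequency asymptotic slope is 20 × (1 − 1) = 0 dB/decade.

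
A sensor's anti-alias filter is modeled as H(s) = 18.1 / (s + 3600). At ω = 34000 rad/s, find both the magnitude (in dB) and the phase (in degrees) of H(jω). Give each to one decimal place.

|H| = -65.5 dB, ∠H = -84.0°

|j34000 + 3600| = √(34000² + 3600²) = 3.419e+04
|H(j34000)| = 18.1 / 3.419e+04 = 0.00052939
20 log₁₀(0.00052939) = -65.52 dB
∠(j34000 + 3600) = arctan(34000/3600) = 83.96°
∠H(j34000) = −83.96° = -83.96°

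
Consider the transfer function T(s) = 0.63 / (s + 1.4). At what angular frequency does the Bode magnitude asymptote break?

1.4 rad/sec

The single real pole at s = −1.4 gives a corner at ω = 1.4 rad/sec.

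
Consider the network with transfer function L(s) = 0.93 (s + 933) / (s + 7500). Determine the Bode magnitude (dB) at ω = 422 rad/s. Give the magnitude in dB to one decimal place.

|j422 + 933| = √(422² + 933²) = 1024
|j422 + 7500| = √(422² + 7500²) = 7512
|L(j422)| = 0.93 × 1024 / 7512 = 0.12678
20 log₁₀(0.12678) = -17.94 dB

-17.9 dB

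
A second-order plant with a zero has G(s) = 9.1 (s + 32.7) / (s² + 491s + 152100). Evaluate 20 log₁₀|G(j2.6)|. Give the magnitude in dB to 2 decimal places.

|j2.6 + 32.7| = √(2.6² + 32.7²) = 32.8
|(j2.6)² + 491(j2.6) + 152100| = |1.5209e+05 + j1276.6| = 1.521e+05
|G(j2.6)| = 9.1 × 32.8 / 1.521e+05 = 0.0019626
20 log₁₀(0.0019626) = -54.143 dB

-54.14 dB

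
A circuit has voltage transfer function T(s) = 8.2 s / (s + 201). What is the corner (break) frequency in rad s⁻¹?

The single real pole at s = −201 gives a corner at ω = 201 rad s⁻¹.

201 rad s⁻¹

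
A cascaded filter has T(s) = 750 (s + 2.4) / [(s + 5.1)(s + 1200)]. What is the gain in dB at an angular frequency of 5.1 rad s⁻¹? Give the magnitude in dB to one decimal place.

|j5.1 + 2.4| = √(5.1² + 2.4²) = 5.636
|j5.1 + 5.1| = √(5.1² + 5.1²) = 7.212
|j5.1 + 1200| = √(5.1² + 1200²) = 1200
|T(j5.1)| = 750 × 5.636 / (7.212 × 1200) = 0.48843
20 log₁₀(0.48843) = -6.22 dB

-6.2 dB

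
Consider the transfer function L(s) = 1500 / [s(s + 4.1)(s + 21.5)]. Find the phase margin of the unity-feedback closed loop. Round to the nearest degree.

9 deg

Gain crossover: |L(jω)| = 1 at ω ≈ 7.61 rad/sec.
∠L(j7.61) = −90° − arctan(7.61/4.1) − arctan(7.61/21.5) ≈ -171.17°
PM = 180° + (-171.17°) = 8.83°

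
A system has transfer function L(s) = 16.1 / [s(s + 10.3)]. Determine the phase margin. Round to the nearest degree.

81°

Gain crossover: |L(jω)| = 1 at ω ≈ 1.55 rad/sec.
∠L(j1.55) = −90° − arctan(1.55/10.3) ≈ -98.54°
PM = 180° + (-98.54°) = 81.46°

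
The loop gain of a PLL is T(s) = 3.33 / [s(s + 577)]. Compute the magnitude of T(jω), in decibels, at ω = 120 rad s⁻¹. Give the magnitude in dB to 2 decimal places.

-86.54 dB

|j120 + 577| = √(120² + 577²) = 589.3
|j120| = 120
|T(j120)| = 3.33 / (589.3 × 120) = 4.7086e-05
20 log₁₀(4.7086e-05) = -86.542 dB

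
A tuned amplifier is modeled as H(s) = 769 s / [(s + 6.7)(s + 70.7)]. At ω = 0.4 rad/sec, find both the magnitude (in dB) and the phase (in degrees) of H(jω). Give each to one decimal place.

|H| = -3.8 dB, ∠H = 86.3°

|j0.4| = 0.4
|j0.4 + 6.7| = √(0.4² + 6.7²) = 6.712
|j0.4 + 70.7| = √(0.4² + 70.7²) = 70.7
|H(j0.4)| = 769 × 0.4 / (6.712 × 70.7) = 0.64821
20 log₁₀(0.64821) = -3.77 dB
∠(j0.4) = 90.00°
∠(j0.4 + 6.7) = arctan(0.4/6.7) = 3.42°
∠(j0.4 + 70.7) = arctan(0.4/70.7) = 0.32°
∠H(j0.4) = 90.00° − (3.42° + 0.32°) = 86.26°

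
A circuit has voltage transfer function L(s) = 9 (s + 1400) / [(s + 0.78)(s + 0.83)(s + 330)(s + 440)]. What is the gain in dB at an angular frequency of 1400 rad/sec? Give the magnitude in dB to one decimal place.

-167.3 dB

|j1400 + 1400| = √(1400² + 1400²) = 1980
|j1400 + 0.78| = √(1400² + 0.78²) = 1400
|j1400 + 0.83| = √(1400² + 0.83²) = 1400
|j1400 + 330| = √(1400² + 330²) = 1438
|j1400 + 440| = √(1400² + 440²) = 1468
|L(j1400)| = 9 × 1980 / (1400 × 1400 × 1438 × 1468) = 4.307e-09
20 log₁₀(4.307e-09) = -167.32 dB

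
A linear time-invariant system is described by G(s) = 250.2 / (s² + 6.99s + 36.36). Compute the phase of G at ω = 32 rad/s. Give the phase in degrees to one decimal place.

∠[(j32)² + 6.99(j32) + 36.36] = ∠[-987.64 + j223.68] = 167.24°
∠G(j32) = −167.24° = -167.24°

-167.2°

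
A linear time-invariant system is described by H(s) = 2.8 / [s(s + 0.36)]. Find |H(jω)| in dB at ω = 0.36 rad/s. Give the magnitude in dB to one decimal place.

23.7 dB

|j0.36 + 0.36| = √(0.36² + 0.36²) = 0.5091
|j0.36| = 0.36
|H(j0.36)| = 2.8 / (0.5091 × 0.36) = 15.277
20 log₁₀(15.277) = 23.68 dB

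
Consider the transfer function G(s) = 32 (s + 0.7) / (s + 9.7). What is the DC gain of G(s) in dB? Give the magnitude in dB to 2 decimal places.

G(0) = 32 × 0.7 / 9.7 = 2.3093
20 log₁₀(2.3093) = 7.270 dB

7.27 dB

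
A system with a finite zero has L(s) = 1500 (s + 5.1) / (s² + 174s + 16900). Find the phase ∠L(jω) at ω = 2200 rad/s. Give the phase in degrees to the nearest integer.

-86°

∠(j2200 + 5.1) = arctan(2200/5.1) = 89.87°
∠[(j2200)² + 174(j2200) + 16900] = ∠[-4.8231e+06 + j3.828e+05] = 175.46°
∠L(j2200) = 89.87° − 175.46° = -85.59°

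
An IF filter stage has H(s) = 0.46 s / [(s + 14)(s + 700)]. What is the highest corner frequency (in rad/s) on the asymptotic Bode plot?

Break frequencies occur at each pole and zero magnitude: 14 rad/s, 700 rad/s.
The highest is 700 rad/s.

700 rad/s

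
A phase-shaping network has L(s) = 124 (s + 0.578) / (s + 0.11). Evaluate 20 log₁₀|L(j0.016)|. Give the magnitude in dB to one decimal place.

56.2 dB

|j0.016 + 0.578| = √(0.016² + 0.578²) = 0.5782
|j0.016 + 0.11| = √(0.016² + 0.11²) = 0.1112
|L(j0.016)| = 124 × 0.5782 / 0.1112 = 645.03
20 log₁₀(645.03) = 56.19 dB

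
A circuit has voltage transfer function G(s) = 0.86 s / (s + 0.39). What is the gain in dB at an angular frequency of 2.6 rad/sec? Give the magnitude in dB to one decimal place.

|j2.6| = 2.6
|j2.6 + 0.39| = √(2.6² + 0.39²) = 2.629
|G(j2.6)| = 0.86 × 2.6 / 2.629 = 0.85049
20 log₁₀(0.85049) = -1.41 dB

-1.4 dB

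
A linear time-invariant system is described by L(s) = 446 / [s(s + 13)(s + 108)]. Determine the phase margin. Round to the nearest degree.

88°

Gain crossover: |L(jω)| = 1 at ω ≈ 0.318 rad/s.
∠L(j0.318) = −90° − arctan(0.318/13) − arctan(0.318/108) ≈ -91.57°
PM = 180° + (-91.57°) = 88.43°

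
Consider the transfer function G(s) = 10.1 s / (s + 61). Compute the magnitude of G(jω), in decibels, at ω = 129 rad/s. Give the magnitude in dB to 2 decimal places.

|j129| = 129
|j129 + 61| = √(129² + 61²) = 142.7
|G(j129)| = 10.1 × 129 / 142.7 = 9.1306
20 log₁₀(9.1306) = 19.210 dB

19.21 dB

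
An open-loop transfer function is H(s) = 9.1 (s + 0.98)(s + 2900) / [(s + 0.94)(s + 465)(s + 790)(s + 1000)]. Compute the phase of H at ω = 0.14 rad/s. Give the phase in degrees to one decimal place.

-0.4°

∠(j0.14 + 0.98) = arctan(0.14/0.98) = 8.13°
∠(j0.14 + 2900) = arctan(0.14/2900) = 0.00°
∠(j0.14 + 0.94) = arctan(0.14/0.94) = 8.47°
∠(j0.14 + 465) = arctan(0.14/465) = 0.02°
∠(j0.14 + 790) = arctan(0.14/790) = 0.01°
∠(j0.14 + 1000) = arctan(0.14/1000) = 0.01°
∠H(j0.14) = 8.13° + 0.00° − (8.47° + 0.02° + 0.01° + 0.01°) = -0.37°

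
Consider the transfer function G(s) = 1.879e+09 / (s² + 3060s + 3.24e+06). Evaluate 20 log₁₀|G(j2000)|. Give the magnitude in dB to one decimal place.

|(j2000)² + 3060(j2000) + 3.24e+06| = |-7.6e+05 + j6.12e+06| = 6.167e+06
|G(j2000)| = 1.879e+09 / 6.167e+06 = 304.69
20 log₁₀(304.69) = 49.68 dB

49.7 dB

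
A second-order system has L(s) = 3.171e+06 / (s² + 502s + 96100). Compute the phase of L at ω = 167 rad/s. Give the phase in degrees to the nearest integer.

-51°

∠[(j167)² + 502(j167) + 96100] = ∠[68211 + j83834] = 50.87°
∠L(j167) = −50.87° = -50.87°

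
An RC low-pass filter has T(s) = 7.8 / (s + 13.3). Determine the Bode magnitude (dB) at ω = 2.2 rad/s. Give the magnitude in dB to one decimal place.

|j2.2 + 13.3| = √(2.2² + 13.3²) = 13.48
|T(j2.2)| = 7.8 / 13.48 = 0.5786
20 log₁₀(0.5786) = -4.75 dB

-4.8 dB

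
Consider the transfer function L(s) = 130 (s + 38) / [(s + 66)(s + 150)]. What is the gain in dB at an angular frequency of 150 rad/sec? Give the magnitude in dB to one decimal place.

|j150 + 38| = √(150² + 38²) = 154.7
|j150 + 66| = √(150² + 66²) = 163.9
|j150 + 150| = √(150² + 150²) = 212.1
|L(j150)| = 130 × 154.7 / (163.9 × 212.1) = 0.57865
20 log₁₀(0.57865) = -4.75 dB

-4.8 dB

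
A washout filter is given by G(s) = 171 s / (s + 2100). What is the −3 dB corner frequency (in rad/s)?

For a single-pole high-pass, the −3 dB point is at the pole: ω = 2100 rad/s.

2100 rad/s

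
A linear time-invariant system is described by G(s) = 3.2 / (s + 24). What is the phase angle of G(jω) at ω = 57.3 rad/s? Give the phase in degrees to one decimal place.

-67.3°

∠(j57.3 + 24) = arctan(57.3/24) = 67.27°
∠G(j57.3) = −67.27° = -67.27°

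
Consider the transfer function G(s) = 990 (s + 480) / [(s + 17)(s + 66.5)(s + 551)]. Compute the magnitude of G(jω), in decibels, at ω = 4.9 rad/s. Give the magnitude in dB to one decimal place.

-2.7 dB

|j4.9 + 480| = √(4.9² + 480²) = 480
|j4.9 + 17| = √(4.9² + 17²) = 17.69
|j4.9 + 66.5| = √(4.9² + 66.5²) = 66.68
|j4.9 + 551| = √(4.9² + 551²) = 551
|G(j4.9)| = 990 × 480 / (17.69 × 66.68 × 551) = 0.73106
20 log₁₀(0.73106) = -2.72 dB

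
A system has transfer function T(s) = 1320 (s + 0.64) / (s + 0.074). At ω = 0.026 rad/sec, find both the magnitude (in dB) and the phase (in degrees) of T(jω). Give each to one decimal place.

|T| = 80.7 dB, ∠T = -17.0°

|j0.026 + 0.64| = √(0.026² + 0.64²) = 0.6405
|j0.026 + 0.074| = √(0.026² + 0.074²) = 0.07843
|T(j0.026)| = 1320 × 0.6405 / 0.07843 = 10780
20 log₁₀(10780) = 80.65 dB
∠(j0.026 + 0.64) = arctan(0.026/0.64) = 2.33°
∠(j0.026 + 0.074) = arctan(0.026/0.074) = 19.36°
∠T(j0.026) = 2.33° − 19.36° = -17.03°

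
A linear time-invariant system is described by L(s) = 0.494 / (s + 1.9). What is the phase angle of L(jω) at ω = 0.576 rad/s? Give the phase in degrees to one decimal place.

∠(j0.576 + 1.9) = arctan(0.576/1.9) = 16.87°
∠L(j0.576) = −16.87° = -16.87°

-16.9 deg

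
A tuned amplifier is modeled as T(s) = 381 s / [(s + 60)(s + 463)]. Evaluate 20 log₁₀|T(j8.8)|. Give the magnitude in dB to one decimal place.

|j8.8| = 8.8
|j8.8 + 60| = √(8.8² + 60²) = 60.64
|j8.8 + 463| = √(8.8² + 463²) = 463.1
|T(j8.8)| = 381 × 8.8 / (60.64 × 463.1) = 0.11939
20 log₁₀(0.11939) = -18.46 dB

-18.5 dB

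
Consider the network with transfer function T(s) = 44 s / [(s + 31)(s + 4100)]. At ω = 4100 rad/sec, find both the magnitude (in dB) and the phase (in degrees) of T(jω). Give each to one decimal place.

|T| = -42.4 dB, ∠T = -44.6°

|j4100| = 4100
|j4100 + 31| = √(4100² + 31²) = 4100
|j4100 + 4100| = √(4100² + 4100²) = 5798
|T(j4100)| = 44 × 4100 / (4100 × 5798) = 0.0075882
20 log₁₀(0.0075882) = -42.40 dB
∠(j4100) = 90.00°
∠(j4100 + 31) = arctan(4100/31) = 89.57°
∠(j4100 + 4100) = arctan(4100/4100) = 45.00°
∠T(j4100) = 90.00° − (89.57° + 45.00°) = -44.57°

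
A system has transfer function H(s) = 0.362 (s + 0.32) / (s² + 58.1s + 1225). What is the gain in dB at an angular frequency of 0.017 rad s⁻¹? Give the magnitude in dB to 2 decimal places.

-80.47 dB

|j0.017 + 0.32| = √(0.017² + 0.32²) = 0.3205
|(j0.017)² + 58.1(j0.017) + 1225| = |1225 + j0.9877| = 1225
|H(j0.017)| = 0.362 × 0.3205 / 1225 = 9.4697e-05
20 log₁₀(9.4697e-05) = -80.473 dB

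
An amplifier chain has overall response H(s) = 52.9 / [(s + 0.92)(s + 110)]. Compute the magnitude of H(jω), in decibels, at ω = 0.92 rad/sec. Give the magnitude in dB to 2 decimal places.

|j0.92 + 0.92| = √(0.92² + 0.92²) = 1.301
|j0.92 + 110| = √(0.92² + 110²) = 110
|H(j0.92)| = 52.9 / (1.301 × 110) = 0.36961
20 log₁₀(0.36961) = -8.645 dB

-8.65 dB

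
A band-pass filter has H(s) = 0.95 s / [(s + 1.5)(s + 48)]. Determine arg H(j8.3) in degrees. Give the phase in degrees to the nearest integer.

0°

∠(j8.3) = 90.00°
∠(j8.3 + 1.5) = arctan(8.3/1.5) = 79.76°
∠(j8.3 + 48) = arctan(8.3/48) = 9.81°
∠H(j8.3) = 90.00° − (79.76° + 9.81°) = 0.43°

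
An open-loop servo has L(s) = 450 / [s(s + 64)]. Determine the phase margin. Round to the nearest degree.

84°

Gain crossover: |L(jω)| = 1 at ω ≈ 6.99 rad s⁻¹.
∠L(j6.99) = −90° − arctan(6.99/64) ≈ -96.23°
PM = 180° + (-96.23°) = 83.77°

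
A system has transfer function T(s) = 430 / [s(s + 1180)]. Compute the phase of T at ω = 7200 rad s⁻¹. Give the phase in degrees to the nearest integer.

-171°

∠(j7200 + 1180) = arctan(7200/1180) = 80.69°
∠(j7200) = 90.00°
∠T(j7200) = − (80.69° + 90.00°) = -170.69°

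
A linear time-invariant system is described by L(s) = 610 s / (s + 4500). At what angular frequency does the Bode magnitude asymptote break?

The single real pole at s = −4500 gives a corner at ω = 4500 rad/sec.

4500 rad/sec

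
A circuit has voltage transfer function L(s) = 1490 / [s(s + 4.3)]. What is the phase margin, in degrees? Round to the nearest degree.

6°

Gain crossover: |L(jω)| = 1 at ω ≈ 38.5 rad/s.
∠L(j38.5) = −90° − arctan(38.5/4.3) ≈ -173.62°
PM = 180° + (-173.62°) = 6.38°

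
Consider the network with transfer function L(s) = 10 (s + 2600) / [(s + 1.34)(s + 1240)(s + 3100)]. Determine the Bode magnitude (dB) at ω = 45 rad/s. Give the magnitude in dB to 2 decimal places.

-76.47 dB

|j45 + 2600| = √(45² + 2600²) = 2600
|j45 + 1.34| = √(45² + 1.34²) = 45.02
|j45 + 1240| = √(45² + 1240²) = 1241
|j45 + 3100| = √(45² + 3100²) = 3100
|L(j45)| = 10 × 2600 / (45.02 × 1241 × 3100) = 0.00015015
20 log₁₀(0.00015015) = -76.470 dB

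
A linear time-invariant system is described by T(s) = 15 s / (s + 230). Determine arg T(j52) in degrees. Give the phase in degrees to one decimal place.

77.3°

∠(j52) = 90.00°
∠(j52 + 230) = arctan(52/230) = 12.74°
∠T(j52) = 90.00° − 12.74° = 77.26°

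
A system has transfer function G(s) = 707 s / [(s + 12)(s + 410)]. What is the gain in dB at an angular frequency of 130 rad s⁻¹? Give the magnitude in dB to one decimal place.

4.3 dB

|j130| = 130
|j130 + 12| = √(130² + 12²) = 130.6
|j130 + 410| = √(130² + 410²) = 430.1
|G(j130)| = 707 × 130 / (130.6 × 430.1) = 1.6368
20 log₁₀(1.6368) = 4.28 dB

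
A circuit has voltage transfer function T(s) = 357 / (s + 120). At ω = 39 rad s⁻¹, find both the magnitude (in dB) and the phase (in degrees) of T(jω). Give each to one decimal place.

|T| = 9.0 dB, ∠T = -18.0 deg

|j39 + 120| = √(39² + 120²) = 126.2
|T(j39)| = 357 / 126.2 = 2.8293
20 log₁₀(2.8293) = 9.03 dB
∠(j39 + 120) = arctan(39/120) = 18.00°
∠T(j39) = −18.00° = -18.00°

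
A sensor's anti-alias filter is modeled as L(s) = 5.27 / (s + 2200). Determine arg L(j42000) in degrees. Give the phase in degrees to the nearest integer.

-87°

∠(j42000 + 2200) = arctan(42000/2200) = 87.00°
∠L(j42000) = −87.00° = -87.00°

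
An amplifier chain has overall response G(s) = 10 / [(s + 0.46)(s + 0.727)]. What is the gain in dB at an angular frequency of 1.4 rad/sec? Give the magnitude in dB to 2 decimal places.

12.67 dB

|j1.4 + 0.46| = √(1.4² + 0.46²) = 1.474
|j1.4 + 0.727| = √(1.4² + 0.727²) = 1.578
|G(j1.4)| = 10 / (1.474 × 1.578) = 4.3017
20 log₁₀(4.3017) = 12.673 dB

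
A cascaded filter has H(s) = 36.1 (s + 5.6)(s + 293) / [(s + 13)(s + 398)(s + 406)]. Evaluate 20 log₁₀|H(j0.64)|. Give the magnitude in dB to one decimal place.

-30.9 dB

|j0.64 + 5.6| = √(0.64² + 5.6²) = 5.636
|j0.64 + 293| = √(0.64² + 293²) = 293
|j0.64 + 13| = √(0.64² + 13²) = 13.02
|j0.64 + 398| = √(0.64² + 398²) = 398
|j0.64 + 406| = √(0.64² + 406²) = 406
|H(j0.64)| = 36.1 × 5.636 × 293 / (13.02 × 398 × 406) = 0.028347
20 log₁₀(0.028347) = -30.95 dB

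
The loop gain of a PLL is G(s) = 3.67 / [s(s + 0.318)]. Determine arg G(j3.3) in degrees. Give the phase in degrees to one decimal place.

∠(j3.3 + 0.318) = arctan(3.3/0.318) = 84.50°
∠(j3.3) = 90.00°
∠G(j3.3) = − (84.50° + 90.00°) = -174.50°

-174.5°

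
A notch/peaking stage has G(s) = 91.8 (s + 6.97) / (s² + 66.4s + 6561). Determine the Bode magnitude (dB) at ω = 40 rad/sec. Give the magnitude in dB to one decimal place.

-3.6 dB

|j40 + 6.97| = √(40² + 6.97²) = 40.6
|(j40)² + 66.4(j40) + 6561| = |4961 + j2656| = 5627
|G(j40)| = 91.8 × 40.6 / 5627 = 0.66237
20 log₁₀(0.66237) = -3.58 dB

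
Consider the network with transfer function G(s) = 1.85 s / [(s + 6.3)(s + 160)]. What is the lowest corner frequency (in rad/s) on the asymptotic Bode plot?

Break frequencies occur at each pole and zero magnitude: 6.3 rad/s, 160 rad/s.
The lowest is 6.3 rad/s.

6.3 rad/s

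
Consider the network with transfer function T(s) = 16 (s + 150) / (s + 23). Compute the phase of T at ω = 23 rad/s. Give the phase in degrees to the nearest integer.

-36°

∠(j23 + 150) = arctan(23/150) = 8.72°
∠(j23 + 23) = arctan(23/23) = 45.00°
∠T(j23) = 8.72° − 45.00° = -36.28°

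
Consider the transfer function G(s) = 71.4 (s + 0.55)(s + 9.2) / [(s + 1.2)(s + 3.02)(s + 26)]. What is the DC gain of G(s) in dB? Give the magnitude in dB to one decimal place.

11.7 dB

G(0) = 71.4 × 0.55 × 9.2 / (1.2 × 3.02 × 26) = 3.8343
20 log₁₀(3.8343) = 11.67 dB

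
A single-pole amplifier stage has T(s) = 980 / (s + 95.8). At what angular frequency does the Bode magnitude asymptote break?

95.8 rad/sec

The single real pole at s = −95.8 gives a corner at ω = 95.8 rad/sec.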